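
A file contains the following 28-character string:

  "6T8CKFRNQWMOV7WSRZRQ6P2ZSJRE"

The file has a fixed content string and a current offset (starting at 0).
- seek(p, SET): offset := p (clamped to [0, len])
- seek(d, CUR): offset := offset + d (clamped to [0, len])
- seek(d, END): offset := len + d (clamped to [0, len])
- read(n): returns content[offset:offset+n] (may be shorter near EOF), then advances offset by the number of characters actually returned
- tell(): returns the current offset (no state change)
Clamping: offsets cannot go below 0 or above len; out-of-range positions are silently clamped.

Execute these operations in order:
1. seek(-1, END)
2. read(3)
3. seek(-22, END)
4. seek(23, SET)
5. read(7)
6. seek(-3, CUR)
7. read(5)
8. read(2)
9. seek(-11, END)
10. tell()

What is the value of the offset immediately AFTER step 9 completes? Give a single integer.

After 1 (seek(-1, END)): offset=27
After 2 (read(3)): returned 'E', offset=28
After 3 (seek(-22, END)): offset=6
After 4 (seek(23, SET)): offset=23
After 5 (read(7)): returned 'ZSJRE', offset=28
After 6 (seek(-3, CUR)): offset=25
After 7 (read(5)): returned 'JRE', offset=28
After 8 (read(2)): returned '', offset=28
After 9 (seek(-11, END)): offset=17

Answer: 17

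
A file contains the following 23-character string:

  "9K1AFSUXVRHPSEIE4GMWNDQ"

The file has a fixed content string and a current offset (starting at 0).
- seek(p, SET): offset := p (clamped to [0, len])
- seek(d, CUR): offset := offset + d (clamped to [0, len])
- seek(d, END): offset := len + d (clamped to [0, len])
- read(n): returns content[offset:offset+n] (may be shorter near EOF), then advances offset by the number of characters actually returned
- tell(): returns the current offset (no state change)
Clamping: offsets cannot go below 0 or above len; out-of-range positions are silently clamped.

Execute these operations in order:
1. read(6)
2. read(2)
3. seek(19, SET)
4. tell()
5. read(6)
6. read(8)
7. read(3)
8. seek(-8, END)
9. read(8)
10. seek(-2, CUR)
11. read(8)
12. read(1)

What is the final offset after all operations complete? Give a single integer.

Answer: 23

Derivation:
After 1 (read(6)): returned '9K1AFS', offset=6
After 2 (read(2)): returned 'UX', offset=8
After 3 (seek(19, SET)): offset=19
After 4 (tell()): offset=19
After 5 (read(6)): returned 'WNDQ', offset=23
After 6 (read(8)): returned '', offset=23
After 7 (read(3)): returned '', offset=23
After 8 (seek(-8, END)): offset=15
After 9 (read(8)): returned 'E4GMWNDQ', offset=23
After 10 (seek(-2, CUR)): offset=21
After 11 (read(8)): returned 'DQ', offset=23
After 12 (read(1)): returned '', offset=23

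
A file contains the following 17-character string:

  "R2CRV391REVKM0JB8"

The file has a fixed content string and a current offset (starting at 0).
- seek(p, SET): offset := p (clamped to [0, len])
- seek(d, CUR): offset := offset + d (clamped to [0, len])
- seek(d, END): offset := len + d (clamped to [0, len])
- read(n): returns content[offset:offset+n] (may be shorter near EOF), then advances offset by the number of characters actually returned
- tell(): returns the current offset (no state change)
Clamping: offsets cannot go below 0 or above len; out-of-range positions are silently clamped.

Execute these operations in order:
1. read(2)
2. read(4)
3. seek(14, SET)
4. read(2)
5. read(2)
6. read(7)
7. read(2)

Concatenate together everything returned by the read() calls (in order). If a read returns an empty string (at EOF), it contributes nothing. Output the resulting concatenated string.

Answer: R2CRV3JB8

Derivation:
After 1 (read(2)): returned 'R2', offset=2
After 2 (read(4)): returned 'CRV3', offset=6
After 3 (seek(14, SET)): offset=14
After 4 (read(2)): returned 'JB', offset=16
After 5 (read(2)): returned '8', offset=17
After 6 (read(7)): returned '', offset=17
After 7 (read(2)): returned '', offset=17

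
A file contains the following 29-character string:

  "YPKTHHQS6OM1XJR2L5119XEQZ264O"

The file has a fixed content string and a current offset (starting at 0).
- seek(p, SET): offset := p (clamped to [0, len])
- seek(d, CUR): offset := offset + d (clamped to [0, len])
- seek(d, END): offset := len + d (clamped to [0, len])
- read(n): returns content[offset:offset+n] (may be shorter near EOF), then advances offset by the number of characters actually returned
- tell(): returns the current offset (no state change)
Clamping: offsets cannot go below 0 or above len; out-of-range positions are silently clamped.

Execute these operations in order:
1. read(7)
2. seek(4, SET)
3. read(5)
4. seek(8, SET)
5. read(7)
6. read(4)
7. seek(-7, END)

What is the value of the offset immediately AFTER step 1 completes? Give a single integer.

Answer: 7

Derivation:
After 1 (read(7)): returned 'YPKTHHQ', offset=7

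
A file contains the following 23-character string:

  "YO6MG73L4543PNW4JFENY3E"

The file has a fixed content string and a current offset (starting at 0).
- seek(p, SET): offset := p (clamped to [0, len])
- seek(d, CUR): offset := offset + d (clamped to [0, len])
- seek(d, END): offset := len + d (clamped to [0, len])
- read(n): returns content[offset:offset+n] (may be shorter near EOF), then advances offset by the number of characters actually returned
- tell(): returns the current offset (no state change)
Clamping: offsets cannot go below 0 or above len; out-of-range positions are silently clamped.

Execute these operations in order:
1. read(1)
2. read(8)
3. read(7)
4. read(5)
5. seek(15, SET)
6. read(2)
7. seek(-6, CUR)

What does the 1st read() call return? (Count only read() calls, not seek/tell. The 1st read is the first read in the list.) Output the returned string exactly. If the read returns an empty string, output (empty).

After 1 (read(1)): returned 'Y', offset=1
After 2 (read(8)): returned 'O6MG73L4', offset=9
After 3 (read(7)): returned '543PNW4', offset=16
After 4 (read(5)): returned 'JFENY', offset=21
After 5 (seek(15, SET)): offset=15
After 6 (read(2)): returned '4J', offset=17
After 7 (seek(-6, CUR)): offset=11

Answer: Y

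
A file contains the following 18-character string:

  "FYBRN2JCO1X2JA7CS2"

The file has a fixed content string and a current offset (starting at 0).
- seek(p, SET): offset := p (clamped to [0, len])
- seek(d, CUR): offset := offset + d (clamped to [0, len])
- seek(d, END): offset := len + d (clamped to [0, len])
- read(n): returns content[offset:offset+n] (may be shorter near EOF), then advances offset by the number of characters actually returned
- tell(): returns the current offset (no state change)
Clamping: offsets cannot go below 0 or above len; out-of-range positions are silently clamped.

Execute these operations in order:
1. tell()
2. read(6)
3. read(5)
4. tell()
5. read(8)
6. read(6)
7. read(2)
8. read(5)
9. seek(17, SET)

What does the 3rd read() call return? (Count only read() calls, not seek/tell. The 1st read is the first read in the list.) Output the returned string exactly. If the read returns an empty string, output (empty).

After 1 (tell()): offset=0
After 2 (read(6)): returned 'FYBRN2', offset=6
After 3 (read(5)): returned 'JCO1X', offset=11
After 4 (tell()): offset=11
After 5 (read(8)): returned '2JA7CS2', offset=18
After 6 (read(6)): returned '', offset=18
After 7 (read(2)): returned '', offset=18
After 8 (read(5)): returned '', offset=18
After 9 (seek(17, SET)): offset=17

Answer: 2JA7CS2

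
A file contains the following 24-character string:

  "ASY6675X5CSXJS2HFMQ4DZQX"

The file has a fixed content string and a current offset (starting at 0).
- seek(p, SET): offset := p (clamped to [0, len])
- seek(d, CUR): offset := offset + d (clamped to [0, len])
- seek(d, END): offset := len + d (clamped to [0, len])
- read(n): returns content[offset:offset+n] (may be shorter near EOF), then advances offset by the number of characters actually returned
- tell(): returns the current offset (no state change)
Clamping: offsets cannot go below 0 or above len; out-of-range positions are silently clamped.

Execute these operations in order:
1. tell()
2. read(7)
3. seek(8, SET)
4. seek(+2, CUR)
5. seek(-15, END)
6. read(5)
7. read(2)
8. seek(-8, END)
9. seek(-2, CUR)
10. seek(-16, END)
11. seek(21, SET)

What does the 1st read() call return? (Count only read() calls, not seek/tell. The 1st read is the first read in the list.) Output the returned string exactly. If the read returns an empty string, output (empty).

Answer: ASY6675

Derivation:
After 1 (tell()): offset=0
After 2 (read(7)): returned 'ASY6675', offset=7
After 3 (seek(8, SET)): offset=8
After 4 (seek(+2, CUR)): offset=10
After 5 (seek(-15, END)): offset=9
After 6 (read(5)): returned 'CSXJS', offset=14
After 7 (read(2)): returned '2H', offset=16
After 8 (seek(-8, END)): offset=16
After 9 (seek(-2, CUR)): offset=14
After 10 (seek(-16, END)): offset=8
After 11 (seek(21, SET)): offset=21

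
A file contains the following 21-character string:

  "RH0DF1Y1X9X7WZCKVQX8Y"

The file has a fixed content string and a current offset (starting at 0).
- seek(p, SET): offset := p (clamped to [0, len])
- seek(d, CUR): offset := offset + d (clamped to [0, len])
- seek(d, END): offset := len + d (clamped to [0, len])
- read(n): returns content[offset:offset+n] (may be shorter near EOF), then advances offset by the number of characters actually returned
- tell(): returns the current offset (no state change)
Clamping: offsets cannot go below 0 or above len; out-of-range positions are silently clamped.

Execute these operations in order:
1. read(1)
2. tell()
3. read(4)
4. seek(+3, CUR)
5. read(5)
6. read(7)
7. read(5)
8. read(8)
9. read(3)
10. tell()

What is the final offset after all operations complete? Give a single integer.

Answer: 21

Derivation:
After 1 (read(1)): returned 'R', offset=1
After 2 (tell()): offset=1
After 3 (read(4)): returned 'H0DF', offset=5
After 4 (seek(+3, CUR)): offset=8
After 5 (read(5)): returned 'X9X7W', offset=13
After 6 (read(7)): returned 'ZCKVQX8', offset=20
After 7 (read(5)): returned 'Y', offset=21
After 8 (read(8)): returned '', offset=21
After 9 (read(3)): returned '', offset=21
After 10 (tell()): offset=21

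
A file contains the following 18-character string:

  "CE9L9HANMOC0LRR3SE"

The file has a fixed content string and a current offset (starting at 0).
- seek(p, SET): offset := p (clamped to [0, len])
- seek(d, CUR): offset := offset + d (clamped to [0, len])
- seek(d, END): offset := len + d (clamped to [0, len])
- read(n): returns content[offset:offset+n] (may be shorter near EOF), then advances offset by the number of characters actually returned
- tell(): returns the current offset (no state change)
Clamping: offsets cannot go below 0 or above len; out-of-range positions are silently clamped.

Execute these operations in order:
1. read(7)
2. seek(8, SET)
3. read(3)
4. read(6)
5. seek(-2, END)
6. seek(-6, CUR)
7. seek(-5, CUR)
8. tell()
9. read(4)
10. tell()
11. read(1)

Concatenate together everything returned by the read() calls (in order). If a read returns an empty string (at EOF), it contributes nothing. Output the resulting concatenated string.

Answer: CE9L9HAMOC0LRR3SHANMO

Derivation:
After 1 (read(7)): returned 'CE9L9HA', offset=7
After 2 (seek(8, SET)): offset=8
After 3 (read(3)): returned 'MOC', offset=11
After 4 (read(6)): returned '0LRR3S', offset=17
After 5 (seek(-2, END)): offset=16
After 6 (seek(-6, CUR)): offset=10
After 7 (seek(-5, CUR)): offset=5
After 8 (tell()): offset=5
After 9 (read(4)): returned 'HANM', offset=9
After 10 (tell()): offset=9
After 11 (read(1)): returned 'O', offset=10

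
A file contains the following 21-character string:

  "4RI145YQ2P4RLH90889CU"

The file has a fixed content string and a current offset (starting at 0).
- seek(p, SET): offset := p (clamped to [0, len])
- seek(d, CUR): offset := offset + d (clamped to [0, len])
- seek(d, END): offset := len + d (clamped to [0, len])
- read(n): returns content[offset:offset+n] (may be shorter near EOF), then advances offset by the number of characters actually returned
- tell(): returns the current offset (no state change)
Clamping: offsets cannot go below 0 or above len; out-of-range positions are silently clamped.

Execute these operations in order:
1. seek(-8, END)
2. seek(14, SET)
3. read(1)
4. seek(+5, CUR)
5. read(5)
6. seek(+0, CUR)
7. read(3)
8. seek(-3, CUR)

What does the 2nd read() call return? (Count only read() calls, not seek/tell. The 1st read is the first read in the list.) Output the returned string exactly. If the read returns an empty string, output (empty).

Answer: U

Derivation:
After 1 (seek(-8, END)): offset=13
After 2 (seek(14, SET)): offset=14
After 3 (read(1)): returned '9', offset=15
After 4 (seek(+5, CUR)): offset=20
After 5 (read(5)): returned 'U', offset=21
After 6 (seek(+0, CUR)): offset=21
After 7 (read(3)): returned '', offset=21
After 8 (seek(-3, CUR)): offset=18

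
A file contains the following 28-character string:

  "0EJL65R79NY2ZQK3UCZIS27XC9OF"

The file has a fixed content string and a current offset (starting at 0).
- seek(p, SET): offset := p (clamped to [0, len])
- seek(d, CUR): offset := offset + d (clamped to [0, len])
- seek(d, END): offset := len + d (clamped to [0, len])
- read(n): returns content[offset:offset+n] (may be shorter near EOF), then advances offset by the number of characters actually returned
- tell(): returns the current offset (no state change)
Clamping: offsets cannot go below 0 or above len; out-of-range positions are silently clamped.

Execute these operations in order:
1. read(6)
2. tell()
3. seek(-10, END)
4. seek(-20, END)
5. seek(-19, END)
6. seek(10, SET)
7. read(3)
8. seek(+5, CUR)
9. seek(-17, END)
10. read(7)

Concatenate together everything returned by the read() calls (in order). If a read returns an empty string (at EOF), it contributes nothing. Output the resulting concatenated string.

Answer: 0EJL65Y2Z2ZQK3UC

Derivation:
After 1 (read(6)): returned '0EJL65', offset=6
After 2 (tell()): offset=6
After 3 (seek(-10, END)): offset=18
After 4 (seek(-20, END)): offset=8
After 5 (seek(-19, END)): offset=9
After 6 (seek(10, SET)): offset=10
After 7 (read(3)): returned 'Y2Z', offset=13
After 8 (seek(+5, CUR)): offset=18
After 9 (seek(-17, END)): offset=11
After 10 (read(7)): returned '2ZQK3UC', offset=18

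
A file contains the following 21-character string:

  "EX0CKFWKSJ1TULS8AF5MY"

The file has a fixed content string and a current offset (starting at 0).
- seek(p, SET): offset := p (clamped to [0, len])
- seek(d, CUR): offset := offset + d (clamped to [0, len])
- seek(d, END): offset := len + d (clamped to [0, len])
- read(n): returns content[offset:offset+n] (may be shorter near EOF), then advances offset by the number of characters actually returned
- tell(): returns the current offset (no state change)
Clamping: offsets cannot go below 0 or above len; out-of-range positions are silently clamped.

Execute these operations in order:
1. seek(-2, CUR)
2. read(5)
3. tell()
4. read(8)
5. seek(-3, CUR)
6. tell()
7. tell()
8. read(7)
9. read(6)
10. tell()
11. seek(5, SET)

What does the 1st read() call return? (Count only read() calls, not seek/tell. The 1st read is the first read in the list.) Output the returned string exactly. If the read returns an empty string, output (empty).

After 1 (seek(-2, CUR)): offset=0
After 2 (read(5)): returned 'EX0CK', offset=5
After 3 (tell()): offset=5
After 4 (read(8)): returned 'FWKSJ1TU', offset=13
After 5 (seek(-3, CUR)): offset=10
After 6 (tell()): offset=10
After 7 (tell()): offset=10
After 8 (read(7)): returned '1TULS8A', offset=17
After 9 (read(6)): returned 'F5MY', offset=21
After 10 (tell()): offset=21
After 11 (seek(5, SET)): offset=5

Answer: EX0CK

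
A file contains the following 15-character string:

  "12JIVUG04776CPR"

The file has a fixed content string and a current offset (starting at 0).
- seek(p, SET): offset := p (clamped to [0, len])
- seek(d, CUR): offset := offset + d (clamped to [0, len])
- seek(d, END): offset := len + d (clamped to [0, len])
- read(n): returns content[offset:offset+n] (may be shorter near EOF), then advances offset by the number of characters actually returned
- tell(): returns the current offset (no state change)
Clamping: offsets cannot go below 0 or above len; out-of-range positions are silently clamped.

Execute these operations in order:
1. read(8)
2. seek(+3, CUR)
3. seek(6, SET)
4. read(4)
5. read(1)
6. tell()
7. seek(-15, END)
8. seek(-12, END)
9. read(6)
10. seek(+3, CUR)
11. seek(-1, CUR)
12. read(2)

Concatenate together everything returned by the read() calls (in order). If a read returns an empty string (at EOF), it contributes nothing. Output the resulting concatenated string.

Answer: 12JIVUG0G0477IVUG046C

Derivation:
After 1 (read(8)): returned '12JIVUG0', offset=8
After 2 (seek(+3, CUR)): offset=11
After 3 (seek(6, SET)): offset=6
After 4 (read(4)): returned 'G047', offset=10
After 5 (read(1)): returned '7', offset=11
After 6 (tell()): offset=11
After 7 (seek(-15, END)): offset=0
After 8 (seek(-12, END)): offset=3
After 9 (read(6)): returned 'IVUG04', offset=9
After 10 (seek(+3, CUR)): offset=12
After 11 (seek(-1, CUR)): offset=11
After 12 (read(2)): returned '6C', offset=13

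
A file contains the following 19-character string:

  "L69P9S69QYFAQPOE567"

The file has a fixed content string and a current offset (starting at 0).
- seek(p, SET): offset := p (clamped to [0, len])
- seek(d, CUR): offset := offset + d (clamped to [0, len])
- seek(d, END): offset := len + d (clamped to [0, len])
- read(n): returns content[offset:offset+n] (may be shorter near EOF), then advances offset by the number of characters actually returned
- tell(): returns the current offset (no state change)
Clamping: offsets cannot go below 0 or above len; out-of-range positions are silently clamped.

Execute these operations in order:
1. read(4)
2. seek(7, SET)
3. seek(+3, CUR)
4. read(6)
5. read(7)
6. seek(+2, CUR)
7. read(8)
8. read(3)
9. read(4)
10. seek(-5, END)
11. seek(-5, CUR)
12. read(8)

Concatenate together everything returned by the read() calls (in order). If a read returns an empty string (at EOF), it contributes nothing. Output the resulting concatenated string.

After 1 (read(4)): returned 'L69P', offset=4
After 2 (seek(7, SET)): offset=7
After 3 (seek(+3, CUR)): offset=10
After 4 (read(6)): returned 'FAQPOE', offset=16
After 5 (read(7)): returned '567', offset=19
After 6 (seek(+2, CUR)): offset=19
After 7 (read(8)): returned '', offset=19
After 8 (read(3)): returned '', offset=19
After 9 (read(4)): returned '', offset=19
After 10 (seek(-5, END)): offset=14
After 11 (seek(-5, CUR)): offset=9
After 12 (read(8)): returned 'YFAQPOE5', offset=17

Answer: L69PFAQPOE567YFAQPOE5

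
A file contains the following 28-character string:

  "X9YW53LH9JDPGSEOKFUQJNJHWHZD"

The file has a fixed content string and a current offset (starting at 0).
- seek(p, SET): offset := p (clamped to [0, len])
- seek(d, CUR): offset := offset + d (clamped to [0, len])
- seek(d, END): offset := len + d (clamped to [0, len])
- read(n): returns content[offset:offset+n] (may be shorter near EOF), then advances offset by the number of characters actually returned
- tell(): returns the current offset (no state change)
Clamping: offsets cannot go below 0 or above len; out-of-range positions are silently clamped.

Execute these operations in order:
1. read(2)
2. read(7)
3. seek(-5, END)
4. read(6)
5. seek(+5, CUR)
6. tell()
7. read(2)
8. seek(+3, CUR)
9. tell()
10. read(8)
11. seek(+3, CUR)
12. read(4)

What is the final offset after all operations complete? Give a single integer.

Answer: 28

Derivation:
After 1 (read(2)): returned 'X9', offset=2
After 2 (read(7)): returned 'YW53LH9', offset=9
After 3 (seek(-5, END)): offset=23
After 4 (read(6)): returned 'HWHZD', offset=28
After 5 (seek(+5, CUR)): offset=28
After 6 (tell()): offset=28
After 7 (read(2)): returned '', offset=28
After 8 (seek(+3, CUR)): offset=28
After 9 (tell()): offset=28
After 10 (read(8)): returned '', offset=28
After 11 (seek(+3, CUR)): offset=28
After 12 (read(4)): returned '', offset=28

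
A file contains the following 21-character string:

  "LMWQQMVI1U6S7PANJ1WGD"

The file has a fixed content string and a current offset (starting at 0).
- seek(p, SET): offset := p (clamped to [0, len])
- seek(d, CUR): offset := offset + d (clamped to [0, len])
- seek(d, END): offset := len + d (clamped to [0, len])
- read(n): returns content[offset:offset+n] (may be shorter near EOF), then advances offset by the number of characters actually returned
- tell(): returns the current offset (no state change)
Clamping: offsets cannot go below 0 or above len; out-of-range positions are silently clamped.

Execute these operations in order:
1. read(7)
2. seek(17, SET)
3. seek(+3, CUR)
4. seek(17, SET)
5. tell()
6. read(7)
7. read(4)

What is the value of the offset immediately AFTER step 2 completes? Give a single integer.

After 1 (read(7)): returned 'LMWQQMV', offset=7
After 2 (seek(17, SET)): offset=17

Answer: 17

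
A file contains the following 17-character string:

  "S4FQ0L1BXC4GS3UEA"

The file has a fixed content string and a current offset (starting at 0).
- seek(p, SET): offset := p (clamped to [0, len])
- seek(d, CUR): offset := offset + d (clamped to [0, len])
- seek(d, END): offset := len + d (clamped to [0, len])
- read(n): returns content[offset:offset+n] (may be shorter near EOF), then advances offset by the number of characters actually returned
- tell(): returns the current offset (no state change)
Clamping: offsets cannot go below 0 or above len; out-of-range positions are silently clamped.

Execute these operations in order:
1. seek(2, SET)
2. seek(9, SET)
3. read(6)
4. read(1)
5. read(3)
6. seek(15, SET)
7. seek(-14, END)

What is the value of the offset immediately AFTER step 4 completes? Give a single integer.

Answer: 16

Derivation:
After 1 (seek(2, SET)): offset=2
After 2 (seek(9, SET)): offset=9
After 3 (read(6)): returned 'C4GS3U', offset=15
After 4 (read(1)): returned 'E', offset=16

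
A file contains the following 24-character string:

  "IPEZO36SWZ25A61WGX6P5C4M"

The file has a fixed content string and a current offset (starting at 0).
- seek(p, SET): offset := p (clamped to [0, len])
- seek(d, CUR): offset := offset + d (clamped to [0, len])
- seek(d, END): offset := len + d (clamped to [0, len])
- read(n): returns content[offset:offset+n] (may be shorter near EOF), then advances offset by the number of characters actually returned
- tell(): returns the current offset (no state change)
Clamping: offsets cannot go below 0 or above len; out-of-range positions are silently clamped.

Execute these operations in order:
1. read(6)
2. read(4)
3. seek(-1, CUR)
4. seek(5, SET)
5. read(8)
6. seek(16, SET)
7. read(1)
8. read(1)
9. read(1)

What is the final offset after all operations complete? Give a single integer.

After 1 (read(6)): returned 'IPEZO3', offset=6
After 2 (read(4)): returned '6SWZ', offset=10
After 3 (seek(-1, CUR)): offset=9
After 4 (seek(5, SET)): offset=5
After 5 (read(8)): returned '36SWZ25A', offset=13
After 6 (seek(16, SET)): offset=16
After 7 (read(1)): returned 'G', offset=17
After 8 (read(1)): returned 'X', offset=18
After 9 (read(1)): returned '6', offset=19

Answer: 19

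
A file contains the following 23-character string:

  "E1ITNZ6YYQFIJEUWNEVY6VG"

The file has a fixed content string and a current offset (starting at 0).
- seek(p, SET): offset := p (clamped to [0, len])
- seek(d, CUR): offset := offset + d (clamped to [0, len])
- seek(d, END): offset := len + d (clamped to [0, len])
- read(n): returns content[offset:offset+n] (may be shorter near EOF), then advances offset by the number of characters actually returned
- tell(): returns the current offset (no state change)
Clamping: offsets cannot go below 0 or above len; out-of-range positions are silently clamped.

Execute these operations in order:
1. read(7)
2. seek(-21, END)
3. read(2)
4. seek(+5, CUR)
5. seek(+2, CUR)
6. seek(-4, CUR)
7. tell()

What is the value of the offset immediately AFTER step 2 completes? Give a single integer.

After 1 (read(7)): returned 'E1ITNZ6', offset=7
After 2 (seek(-21, END)): offset=2

Answer: 2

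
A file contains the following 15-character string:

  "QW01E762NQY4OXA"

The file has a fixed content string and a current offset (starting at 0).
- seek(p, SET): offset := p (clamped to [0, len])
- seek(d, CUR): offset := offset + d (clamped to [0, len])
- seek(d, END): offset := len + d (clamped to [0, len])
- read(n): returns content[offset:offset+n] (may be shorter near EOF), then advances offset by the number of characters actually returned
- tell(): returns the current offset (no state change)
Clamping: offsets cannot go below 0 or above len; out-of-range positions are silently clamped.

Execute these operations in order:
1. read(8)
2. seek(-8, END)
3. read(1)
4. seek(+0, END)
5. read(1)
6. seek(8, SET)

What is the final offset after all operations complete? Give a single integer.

Answer: 8

Derivation:
After 1 (read(8)): returned 'QW01E762', offset=8
After 2 (seek(-8, END)): offset=7
After 3 (read(1)): returned '2', offset=8
After 4 (seek(+0, END)): offset=15
After 5 (read(1)): returned '', offset=15
After 6 (seek(8, SET)): offset=8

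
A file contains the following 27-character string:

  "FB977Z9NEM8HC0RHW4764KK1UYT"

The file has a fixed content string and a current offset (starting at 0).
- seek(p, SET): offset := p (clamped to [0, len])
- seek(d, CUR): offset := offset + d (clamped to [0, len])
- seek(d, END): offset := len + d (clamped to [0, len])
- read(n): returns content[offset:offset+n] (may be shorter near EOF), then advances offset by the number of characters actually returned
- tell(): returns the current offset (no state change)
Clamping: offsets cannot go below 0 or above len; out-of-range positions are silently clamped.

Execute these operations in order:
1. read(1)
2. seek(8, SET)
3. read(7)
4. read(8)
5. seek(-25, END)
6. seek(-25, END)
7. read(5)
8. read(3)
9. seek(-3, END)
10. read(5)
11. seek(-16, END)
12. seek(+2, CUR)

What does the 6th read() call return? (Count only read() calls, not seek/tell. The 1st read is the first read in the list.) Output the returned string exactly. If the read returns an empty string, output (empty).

After 1 (read(1)): returned 'F', offset=1
After 2 (seek(8, SET)): offset=8
After 3 (read(7)): returned 'EM8HC0R', offset=15
After 4 (read(8)): returned 'HW4764KK', offset=23
After 5 (seek(-25, END)): offset=2
After 6 (seek(-25, END)): offset=2
After 7 (read(5)): returned '977Z9', offset=7
After 8 (read(3)): returned 'NEM', offset=10
After 9 (seek(-3, END)): offset=24
After 10 (read(5)): returned 'UYT', offset=27
After 11 (seek(-16, END)): offset=11
After 12 (seek(+2, CUR)): offset=13

Answer: UYT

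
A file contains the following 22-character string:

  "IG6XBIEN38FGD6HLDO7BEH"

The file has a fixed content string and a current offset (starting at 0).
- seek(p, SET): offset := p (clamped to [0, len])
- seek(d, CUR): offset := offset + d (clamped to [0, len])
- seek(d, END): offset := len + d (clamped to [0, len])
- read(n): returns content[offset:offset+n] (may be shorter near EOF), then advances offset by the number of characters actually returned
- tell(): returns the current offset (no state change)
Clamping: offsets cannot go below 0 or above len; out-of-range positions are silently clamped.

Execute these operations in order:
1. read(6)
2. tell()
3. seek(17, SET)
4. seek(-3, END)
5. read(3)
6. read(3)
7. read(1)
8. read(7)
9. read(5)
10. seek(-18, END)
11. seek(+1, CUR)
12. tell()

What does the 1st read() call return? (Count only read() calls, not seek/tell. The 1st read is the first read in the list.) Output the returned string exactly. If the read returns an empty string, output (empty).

After 1 (read(6)): returned 'IG6XBI', offset=6
After 2 (tell()): offset=6
After 3 (seek(17, SET)): offset=17
After 4 (seek(-3, END)): offset=19
After 5 (read(3)): returned 'BEH', offset=22
After 6 (read(3)): returned '', offset=22
After 7 (read(1)): returned '', offset=22
After 8 (read(7)): returned '', offset=22
After 9 (read(5)): returned '', offset=22
After 10 (seek(-18, END)): offset=4
After 11 (seek(+1, CUR)): offset=5
After 12 (tell()): offset=5

Answer: IG6XBI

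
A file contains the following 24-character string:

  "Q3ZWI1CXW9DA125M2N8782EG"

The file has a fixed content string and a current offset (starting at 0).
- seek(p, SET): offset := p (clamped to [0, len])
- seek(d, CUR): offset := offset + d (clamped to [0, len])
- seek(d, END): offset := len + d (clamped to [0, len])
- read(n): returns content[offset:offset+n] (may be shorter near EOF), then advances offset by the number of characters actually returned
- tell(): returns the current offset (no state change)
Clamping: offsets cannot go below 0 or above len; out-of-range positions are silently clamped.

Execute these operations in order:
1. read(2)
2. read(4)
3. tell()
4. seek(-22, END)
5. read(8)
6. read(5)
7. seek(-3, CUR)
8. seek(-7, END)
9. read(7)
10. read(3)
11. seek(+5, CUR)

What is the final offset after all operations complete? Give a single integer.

After 1 (read(2)): returned 'Q3', offset=2
After 2 (read(4)): returned 'ZWI1', offset=6
After 3 (tell()): offset=6
After 4 (seek(-22, END)): offset=2
After 5 (read(8)): returned 'ZWI1CXW9', offset=10
After 6 (read(5)): returned 'DA125', offset=15
After 7 (seek(-3, CUR)): offset=12
After 8 (seek(-7, END)): offset=17
After 9 (read(7)): returned 'N8782EG', offset=24
After 10 (read(3)): returned '', offset=24
After 11 (seek(+5, CUR)): offset=24

Answer: 24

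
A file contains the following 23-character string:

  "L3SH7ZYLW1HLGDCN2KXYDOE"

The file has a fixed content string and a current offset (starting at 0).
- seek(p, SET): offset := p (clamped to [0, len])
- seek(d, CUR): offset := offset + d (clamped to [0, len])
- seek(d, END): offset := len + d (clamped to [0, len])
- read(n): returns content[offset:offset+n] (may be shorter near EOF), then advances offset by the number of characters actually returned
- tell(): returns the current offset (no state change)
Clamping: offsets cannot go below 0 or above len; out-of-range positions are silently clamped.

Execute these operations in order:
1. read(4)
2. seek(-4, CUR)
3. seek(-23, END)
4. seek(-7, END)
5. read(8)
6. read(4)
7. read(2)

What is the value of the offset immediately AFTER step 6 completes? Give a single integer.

Answer: 23

Derivation:
After 1 (read(4)): returned 'L3SH', offset=4
After 2 (seek(-4, CUR)): offset=0
After 3 (seek(-23, END)): offset=0
After 4 (seek(-7, END)): offset=16
After 5 (read(8)): returned '2KXYDOE', offset=23
After 6 (read(4)): returned '', offset=23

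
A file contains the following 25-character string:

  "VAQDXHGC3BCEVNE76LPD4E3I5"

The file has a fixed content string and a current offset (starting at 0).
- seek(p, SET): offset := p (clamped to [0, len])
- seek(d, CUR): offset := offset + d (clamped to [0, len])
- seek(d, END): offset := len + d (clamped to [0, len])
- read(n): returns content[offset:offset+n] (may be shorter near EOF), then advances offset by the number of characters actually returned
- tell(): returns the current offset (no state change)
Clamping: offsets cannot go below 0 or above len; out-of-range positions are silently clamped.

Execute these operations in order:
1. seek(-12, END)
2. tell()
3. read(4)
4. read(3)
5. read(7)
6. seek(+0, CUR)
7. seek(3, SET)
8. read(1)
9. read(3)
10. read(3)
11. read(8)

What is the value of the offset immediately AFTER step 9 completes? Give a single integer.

Answer: 7

Derivation:
After 1 (seek(-12, END)): offset=13
After 2 (tell()): offset=13
After 3 (read(4)): returned 'NE76', offset=17
After 4 (read(3)): returned 'LPD', offset=20
After 5 (read(7)): returned '4E3I5', offset=25
After 6 (seek(+0, CUR)): offset=25
After 7 (seek(3, SET)): offset=3
After 8 (read(1)): returned 'D', offset=4
After 9 (read(3)): returned 'XHG', offset=7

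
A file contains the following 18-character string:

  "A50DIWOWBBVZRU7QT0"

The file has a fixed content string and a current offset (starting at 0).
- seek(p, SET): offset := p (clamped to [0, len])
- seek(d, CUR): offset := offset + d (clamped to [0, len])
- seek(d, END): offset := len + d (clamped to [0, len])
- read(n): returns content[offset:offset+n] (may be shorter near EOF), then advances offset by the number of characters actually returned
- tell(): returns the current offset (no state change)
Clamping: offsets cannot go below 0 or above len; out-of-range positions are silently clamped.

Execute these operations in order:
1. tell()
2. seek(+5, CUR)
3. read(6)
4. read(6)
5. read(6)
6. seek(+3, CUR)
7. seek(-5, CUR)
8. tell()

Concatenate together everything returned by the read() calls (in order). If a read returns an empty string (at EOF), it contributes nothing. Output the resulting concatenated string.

Answer: WOWBBVZRU7QT0

Derivation:
After 1 (tell()): offset=0
After 2 (seek(+5, CUR)): offset=5
After 3 (read(6)): returned 'WOWBBV', offset=11
After 4 (read(6)): returned 'ZRU7QT', offset=17
After 5 (read(6)): returned '0', offset=18
After 6 (seek(+3, CUR)): offset=18
After 7 (seek(-5, CUR)): offset=13
After 8 (tell()): offset=13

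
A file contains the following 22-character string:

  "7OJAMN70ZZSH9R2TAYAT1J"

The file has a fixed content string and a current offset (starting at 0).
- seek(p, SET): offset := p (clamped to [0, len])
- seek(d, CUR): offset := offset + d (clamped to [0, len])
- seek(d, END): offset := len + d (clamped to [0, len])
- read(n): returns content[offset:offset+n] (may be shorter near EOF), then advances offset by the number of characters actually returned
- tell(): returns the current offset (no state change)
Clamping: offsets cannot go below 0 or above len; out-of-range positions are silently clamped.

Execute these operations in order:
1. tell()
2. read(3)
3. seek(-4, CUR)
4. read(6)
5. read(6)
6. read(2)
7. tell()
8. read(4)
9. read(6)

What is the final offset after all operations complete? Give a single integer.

After 1 (tell()): offset=0
After 2 (read(3)): returned '7OJ', offset=3
After 3 (seek(-4, CUR)): offset=0
After 4 (read(6)): returned '7OJAMN', offset=6
After 5 (read(6)): returned '70ZZSH', offset=12
After 6 (read(2)): returned '9R', offset=14
After 7 (tell()): offset=14
After 8 (read(4)): returned '2TAY', offset=18
After 9 (read(6)): returned 'AT1J', offset=22

Answer: 22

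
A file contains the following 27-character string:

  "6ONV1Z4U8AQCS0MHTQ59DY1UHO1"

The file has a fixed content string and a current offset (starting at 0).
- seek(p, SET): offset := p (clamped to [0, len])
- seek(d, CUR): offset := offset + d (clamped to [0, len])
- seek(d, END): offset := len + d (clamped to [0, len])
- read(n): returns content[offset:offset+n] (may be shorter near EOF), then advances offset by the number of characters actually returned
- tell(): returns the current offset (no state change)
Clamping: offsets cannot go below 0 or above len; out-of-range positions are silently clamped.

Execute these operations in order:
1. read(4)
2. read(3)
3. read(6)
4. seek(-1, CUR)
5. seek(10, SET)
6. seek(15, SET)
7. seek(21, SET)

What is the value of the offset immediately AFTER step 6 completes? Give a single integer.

After 1 (read(4)): returned '6ONV', offset=4
After 2 (read(3)): returned '1Z4', offset=7
After 3 (read(6)): returned 'U8AQCS', offset=13
After 4 (seek(-1, CUR)): offset=12
After 5 (seek(10, SET)): offset=10
After 6 (seek(15, SET)): offset=15

Answer: 15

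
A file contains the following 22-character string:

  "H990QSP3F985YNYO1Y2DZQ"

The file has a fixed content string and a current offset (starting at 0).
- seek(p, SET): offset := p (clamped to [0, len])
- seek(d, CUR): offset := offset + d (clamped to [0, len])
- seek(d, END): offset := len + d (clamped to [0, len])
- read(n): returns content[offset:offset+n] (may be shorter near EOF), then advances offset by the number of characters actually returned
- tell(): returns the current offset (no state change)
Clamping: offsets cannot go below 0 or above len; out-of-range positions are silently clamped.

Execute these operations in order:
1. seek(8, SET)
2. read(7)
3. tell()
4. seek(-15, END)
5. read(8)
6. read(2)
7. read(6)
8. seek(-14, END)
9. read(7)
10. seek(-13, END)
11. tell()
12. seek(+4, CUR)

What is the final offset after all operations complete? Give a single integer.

After 1 (seek(8, SET)): offset=8
After 2 (read(7)): returned 'F985YNY', offset=15
After 3 (tell()): offset=15
After 4 (seek(-15, END)): offset=7
After 5 (read(8)): returned '3F985YNY', offset=15
After 6 (read(2)): returned 'O1', offset=17
After 7 (read(6)): returned 'Y2DZQ', offset=22
After 8 (seek(-14, END)): offset=8
After 9 (read(7)): returned 'F985YNY', offset=15
After 10 (seek(-13, END)): offset=9
After 11 (tell()): offset=9
After 12 (seek(+4, CUR)): offset=13

Answer: 13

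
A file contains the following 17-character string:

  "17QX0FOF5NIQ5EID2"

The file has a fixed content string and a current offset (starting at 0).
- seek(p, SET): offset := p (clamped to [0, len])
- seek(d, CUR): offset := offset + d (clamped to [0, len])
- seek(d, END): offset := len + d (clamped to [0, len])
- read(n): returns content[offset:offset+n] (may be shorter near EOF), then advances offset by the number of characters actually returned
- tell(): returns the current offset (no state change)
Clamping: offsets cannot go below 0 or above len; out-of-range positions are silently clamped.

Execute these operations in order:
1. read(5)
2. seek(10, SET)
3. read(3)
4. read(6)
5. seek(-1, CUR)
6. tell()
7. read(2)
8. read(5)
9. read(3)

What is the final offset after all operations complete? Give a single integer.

After 1 (read(5)): returned '17QX0', offset=5
After 2 (seek(10, SET)): offset=10
After 3 (read(3)): returned 'IQ5', offset=13
After 4 (read(6)): returned 'EID2', offset=17
After 5 (seek(-1, CUR)): offset=16
After 6 (tell()): offset=16
After 7 (read(2)): returned '2', offset=17
After 8 (read(5)): returned '', offset=17
After 9 (read(3)): returned '', offset=17

Answer: 17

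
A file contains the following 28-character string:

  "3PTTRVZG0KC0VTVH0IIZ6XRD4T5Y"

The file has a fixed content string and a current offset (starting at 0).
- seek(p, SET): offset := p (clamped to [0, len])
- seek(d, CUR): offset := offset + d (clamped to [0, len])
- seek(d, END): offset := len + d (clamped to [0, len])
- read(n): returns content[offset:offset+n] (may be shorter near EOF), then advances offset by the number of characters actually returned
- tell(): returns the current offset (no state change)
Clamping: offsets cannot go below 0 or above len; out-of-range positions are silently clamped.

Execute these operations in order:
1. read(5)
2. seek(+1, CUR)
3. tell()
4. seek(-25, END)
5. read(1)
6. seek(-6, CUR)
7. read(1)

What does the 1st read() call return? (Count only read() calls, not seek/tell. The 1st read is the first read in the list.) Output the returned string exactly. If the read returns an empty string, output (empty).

After 1 (read(5)): returned '3PTTR', offset=5
After 2 (seek(+1, CUR)): offset=6
After 3 (tell()): offset=6
After 4 (seek(-25, END)): offset=3
After 5 (read(1)): returned 'T', offset=4
After 6 (seek(-6, CUR)): offset=0
After 7 (read(1)): returned '3', offset=1

Answer: 3PTTR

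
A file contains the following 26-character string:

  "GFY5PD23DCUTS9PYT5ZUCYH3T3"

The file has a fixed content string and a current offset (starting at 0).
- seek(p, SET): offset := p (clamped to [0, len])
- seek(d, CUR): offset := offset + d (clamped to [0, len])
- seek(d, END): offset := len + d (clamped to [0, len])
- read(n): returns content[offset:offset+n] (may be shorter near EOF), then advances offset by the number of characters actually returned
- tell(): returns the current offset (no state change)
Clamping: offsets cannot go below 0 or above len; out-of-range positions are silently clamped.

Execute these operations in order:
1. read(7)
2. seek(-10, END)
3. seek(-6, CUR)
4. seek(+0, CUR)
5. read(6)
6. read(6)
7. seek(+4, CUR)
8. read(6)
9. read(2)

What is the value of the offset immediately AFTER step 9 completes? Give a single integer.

Answer: 26

Derivation:
After 1 (read(7)): returned 'GFY5PD2', offset=7
After 2 (seek(-10, END)): offset=16
After 3 (seek(-6, CUR)): offset=10
After 4 (seek(+0, CUR)): offset=10
After 5 (read(6)): returned 'UTS9PY', offset=16
After 6 (read(6)): returned 'T5ZUCY', offset=22
After 7 (seek(+4, CUR)): offset=26
After 8 (read(6)): returned '', offset=26
After 9 (read(2)): returned '', offset=26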